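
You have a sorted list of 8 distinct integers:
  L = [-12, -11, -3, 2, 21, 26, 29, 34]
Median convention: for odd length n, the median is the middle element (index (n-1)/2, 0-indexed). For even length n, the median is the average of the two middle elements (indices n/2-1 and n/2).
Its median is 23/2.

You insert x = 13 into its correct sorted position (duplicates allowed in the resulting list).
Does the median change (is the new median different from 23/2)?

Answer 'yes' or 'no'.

Old median = 23/2
Insert x = 13
New median = 13
Changed? yes

Answer: yes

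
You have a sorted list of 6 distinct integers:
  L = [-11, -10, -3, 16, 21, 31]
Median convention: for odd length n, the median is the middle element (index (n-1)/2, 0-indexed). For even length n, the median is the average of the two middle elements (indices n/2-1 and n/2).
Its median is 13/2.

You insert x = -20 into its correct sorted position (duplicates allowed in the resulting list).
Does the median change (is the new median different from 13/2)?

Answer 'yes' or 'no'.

Answer: yes

Derivation:
Old median = 13/2
Insert x = -20
New median = -3
Changed? yes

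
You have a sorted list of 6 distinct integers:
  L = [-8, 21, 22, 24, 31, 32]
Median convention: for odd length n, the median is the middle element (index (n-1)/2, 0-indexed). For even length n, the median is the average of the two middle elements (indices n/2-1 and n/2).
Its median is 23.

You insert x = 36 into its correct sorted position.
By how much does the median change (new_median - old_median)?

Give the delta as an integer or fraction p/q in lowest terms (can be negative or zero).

Answer: 1

Derivation:
Old median = 23
After inserting x = 36: new sorted = [-8, 21, 22, 24, 31, 32, 36]
New median = 24
Delta = 24 - 23 = 1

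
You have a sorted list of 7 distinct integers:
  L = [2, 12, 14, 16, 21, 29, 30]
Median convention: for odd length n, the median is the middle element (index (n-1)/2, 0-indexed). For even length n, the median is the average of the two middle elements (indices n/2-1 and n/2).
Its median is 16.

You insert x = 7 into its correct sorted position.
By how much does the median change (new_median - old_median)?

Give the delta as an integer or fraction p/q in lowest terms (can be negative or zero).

Old median = 16
After inserting x = 7: new sorted = [2, 7, 12, 14, 16, 21, 29, 30]
New median = 15
Delta = 15 - 16 = -1

Answer: -1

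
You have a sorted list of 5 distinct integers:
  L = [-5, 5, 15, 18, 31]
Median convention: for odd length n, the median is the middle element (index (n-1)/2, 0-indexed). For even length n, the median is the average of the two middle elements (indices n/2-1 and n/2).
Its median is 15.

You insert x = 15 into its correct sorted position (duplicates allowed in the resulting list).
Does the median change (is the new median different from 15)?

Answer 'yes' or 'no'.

Old median = 15
Insert x = 15
New median = 15
Changed? no

Answer: no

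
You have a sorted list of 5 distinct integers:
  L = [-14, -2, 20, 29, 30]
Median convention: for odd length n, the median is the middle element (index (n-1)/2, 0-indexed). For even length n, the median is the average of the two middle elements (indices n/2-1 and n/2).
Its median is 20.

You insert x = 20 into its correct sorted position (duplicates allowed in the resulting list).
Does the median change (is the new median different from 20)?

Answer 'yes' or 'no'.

Old median = 20
Insert x = 20
New median = 20
Changed? no

Answer: no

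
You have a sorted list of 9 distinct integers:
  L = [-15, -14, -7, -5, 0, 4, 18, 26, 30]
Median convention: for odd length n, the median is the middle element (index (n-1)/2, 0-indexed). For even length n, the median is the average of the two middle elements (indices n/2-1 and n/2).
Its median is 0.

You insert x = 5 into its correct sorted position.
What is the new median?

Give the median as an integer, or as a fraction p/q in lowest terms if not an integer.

Old list (sorted, length 9): [-15, -14, -7, -5, 0, 4, 18, 26, 30]
Old median = 0
Insert x = 5
Old length odd (9). Middle was index 4 = 0.
New length even (10). New median = avg of two middle elements.
x = 5: 6 elements are < x, 3 elements are > x.
New sorted list: [-15, -14, -7, -5, 0, 4, 5, 18, 26, 30]
New median = 2

Answer: 2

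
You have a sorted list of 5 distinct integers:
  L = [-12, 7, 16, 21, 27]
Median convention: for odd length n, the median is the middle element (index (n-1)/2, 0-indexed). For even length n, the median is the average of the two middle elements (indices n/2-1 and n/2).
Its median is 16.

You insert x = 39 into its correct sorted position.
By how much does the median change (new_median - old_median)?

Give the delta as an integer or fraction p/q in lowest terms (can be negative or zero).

Old median = 16
After inserting x = 39: new sorted = [-12, 7, 16, 21, 27, 39]
New median = 37/2
Delta = 37/2 - 16 = 5/2

Answer: 5/2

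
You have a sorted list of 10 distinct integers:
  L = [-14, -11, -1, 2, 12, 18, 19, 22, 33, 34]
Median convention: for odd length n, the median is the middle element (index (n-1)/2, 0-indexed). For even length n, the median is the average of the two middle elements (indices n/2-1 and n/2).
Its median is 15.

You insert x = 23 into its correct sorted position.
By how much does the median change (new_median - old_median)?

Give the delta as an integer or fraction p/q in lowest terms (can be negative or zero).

Old median = 15
After inserting x = 23: new sorted = [-14, -11, -1, 2, 12, 18, 19, 22, 23, 33, 34]
New median = 18
Delta = 18 - 15 = 3

Answer: 3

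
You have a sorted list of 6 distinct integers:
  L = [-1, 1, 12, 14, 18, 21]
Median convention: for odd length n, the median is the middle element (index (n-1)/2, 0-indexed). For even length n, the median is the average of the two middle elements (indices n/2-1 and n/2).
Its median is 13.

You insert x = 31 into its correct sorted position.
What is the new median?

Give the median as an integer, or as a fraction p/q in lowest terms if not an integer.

Answer: 14

Derivation:
Old list (sorted, length 6): [-1, 1, 12, 14, 18, 21]
Old median = 13
Insert x = 31
Old length even (6). Middle pair: indices 2,3 = 12,14.
New length odd (7). New median = single middle element.
x = 31: 6 elements are < x, 0 elements are > x.
New sorted list: [-1, 1, 12, 14, 18, 21, 31]
New median = 14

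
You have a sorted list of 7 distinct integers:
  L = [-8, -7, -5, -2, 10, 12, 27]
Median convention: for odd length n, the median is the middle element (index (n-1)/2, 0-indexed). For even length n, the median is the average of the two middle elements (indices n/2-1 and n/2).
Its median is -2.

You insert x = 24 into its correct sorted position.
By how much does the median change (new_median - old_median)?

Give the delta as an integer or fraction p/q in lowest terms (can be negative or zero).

Old median = -2
After inserting x = 24: new sorted = [-8, -7, -5, -2, 10, 12, 24, 27]
New median = 4
Delta = 4 - -2 = 6

Answer: 6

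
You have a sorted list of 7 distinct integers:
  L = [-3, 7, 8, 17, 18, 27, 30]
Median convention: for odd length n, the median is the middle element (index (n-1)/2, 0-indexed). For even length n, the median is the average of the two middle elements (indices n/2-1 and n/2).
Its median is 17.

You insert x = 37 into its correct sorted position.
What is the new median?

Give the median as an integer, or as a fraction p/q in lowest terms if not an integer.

Old list (sorted, length 7): [-3, 7, 8, 17, 18, 27, 30]
Old median = 17
Insert x = 37
Old length odd (7). Middle was index 3 = 17.
New length even (8). New median = avg of two middle elements.
x = 37: 7 elements are < x, 0 elements are > x.
New sorted list: [-3, 7, 8, 17, 18, 27, 30, 37]
New median = 35/2

Answer: 35/2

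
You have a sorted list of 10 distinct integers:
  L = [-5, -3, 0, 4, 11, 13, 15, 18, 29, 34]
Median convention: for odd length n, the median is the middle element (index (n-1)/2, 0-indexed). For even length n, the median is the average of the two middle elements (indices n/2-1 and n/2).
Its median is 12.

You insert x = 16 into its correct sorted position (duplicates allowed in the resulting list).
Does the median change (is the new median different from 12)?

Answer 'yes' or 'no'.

Answer: yes

Derivation:
Old median = 12
Insert x = 16
New median = 13
Changed? yes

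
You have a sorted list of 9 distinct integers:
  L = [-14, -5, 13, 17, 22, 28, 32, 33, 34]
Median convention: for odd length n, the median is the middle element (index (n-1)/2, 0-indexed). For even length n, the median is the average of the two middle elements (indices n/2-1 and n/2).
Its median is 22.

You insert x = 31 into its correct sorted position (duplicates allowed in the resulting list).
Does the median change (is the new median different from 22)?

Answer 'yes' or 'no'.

Answer: yes

Derivation:
Old median = 22
Insert x = 31
New median = 25
Changed? yes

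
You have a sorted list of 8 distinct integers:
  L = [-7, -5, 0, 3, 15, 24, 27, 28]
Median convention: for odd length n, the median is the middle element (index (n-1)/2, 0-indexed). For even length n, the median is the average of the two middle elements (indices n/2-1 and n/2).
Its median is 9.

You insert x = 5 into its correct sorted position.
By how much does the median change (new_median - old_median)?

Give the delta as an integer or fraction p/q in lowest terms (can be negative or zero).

Old median = 9
After inserting x = 5: new sorted = [-7, -5, 0, 3, 5, 15, 24, 27, 28]
New median = 5
Delta = 5 - 9 = -4

Answer: -4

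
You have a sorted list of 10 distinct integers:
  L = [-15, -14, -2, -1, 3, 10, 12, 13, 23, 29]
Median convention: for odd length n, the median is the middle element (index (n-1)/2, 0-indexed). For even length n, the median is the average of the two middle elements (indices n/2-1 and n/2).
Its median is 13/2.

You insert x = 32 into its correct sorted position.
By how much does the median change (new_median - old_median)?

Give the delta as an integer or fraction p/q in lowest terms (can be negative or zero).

Answer: 7/2

Derivation:
Old median = 13/2
After inserting x = 32: new sorted = [-15, -14, -2, -1, 3, 10, 12, 13, 23, 29, 32]
New median = 10
Delta = 10 - 13/2 = 7/2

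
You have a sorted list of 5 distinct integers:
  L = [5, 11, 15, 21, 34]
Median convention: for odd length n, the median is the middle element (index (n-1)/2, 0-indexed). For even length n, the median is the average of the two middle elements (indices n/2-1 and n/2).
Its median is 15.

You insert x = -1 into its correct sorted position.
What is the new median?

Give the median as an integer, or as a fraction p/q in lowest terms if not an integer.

Old list (sorted, length 5): [5, 11, 15, 21, 34]
Old median = 15
Insert x = -1
Old length odd (5). Middle was index 2 = 15.
New length even (6). New median = avg of two middle elements.
x = -1: 0 elements are < x, 5 elements are > x.
New sorted list: [-1, 5, 11, 15, 21, 34]
New median = 13

Answer: 13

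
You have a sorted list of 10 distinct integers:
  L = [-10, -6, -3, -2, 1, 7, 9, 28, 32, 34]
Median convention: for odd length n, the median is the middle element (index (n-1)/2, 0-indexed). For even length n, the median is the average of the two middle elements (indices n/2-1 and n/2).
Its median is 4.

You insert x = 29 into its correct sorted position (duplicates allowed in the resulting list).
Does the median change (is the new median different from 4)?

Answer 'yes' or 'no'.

Answer: yes

Derivation:
Old median = 4
Insert x = 29
New median = 7
Changed? yes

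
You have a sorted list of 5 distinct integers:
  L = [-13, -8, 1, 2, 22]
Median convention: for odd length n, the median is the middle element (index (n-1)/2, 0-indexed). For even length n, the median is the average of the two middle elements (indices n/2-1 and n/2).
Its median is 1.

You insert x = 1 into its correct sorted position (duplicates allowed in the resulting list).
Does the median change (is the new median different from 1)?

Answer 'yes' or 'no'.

Answer: no

Derivation:
Old median = 1
Insert x = 1
New median = 1
Changed? no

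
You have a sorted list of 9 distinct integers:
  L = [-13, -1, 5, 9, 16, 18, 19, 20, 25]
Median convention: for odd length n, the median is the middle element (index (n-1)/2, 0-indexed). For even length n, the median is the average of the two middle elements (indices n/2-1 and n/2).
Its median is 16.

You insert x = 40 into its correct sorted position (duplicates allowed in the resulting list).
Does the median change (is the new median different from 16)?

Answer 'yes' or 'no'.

Old median = 16
Insert x = 40
New median = 17
Changed? yes

Answer: yes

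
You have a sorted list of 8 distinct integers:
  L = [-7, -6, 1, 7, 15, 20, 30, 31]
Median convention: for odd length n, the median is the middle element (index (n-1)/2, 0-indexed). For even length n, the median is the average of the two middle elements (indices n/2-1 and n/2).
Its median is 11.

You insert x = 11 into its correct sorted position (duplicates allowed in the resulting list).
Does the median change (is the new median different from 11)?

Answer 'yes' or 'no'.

Answer: no

Derivation:
Old median = 11
Insert x = 11
New median = 11
Changed? no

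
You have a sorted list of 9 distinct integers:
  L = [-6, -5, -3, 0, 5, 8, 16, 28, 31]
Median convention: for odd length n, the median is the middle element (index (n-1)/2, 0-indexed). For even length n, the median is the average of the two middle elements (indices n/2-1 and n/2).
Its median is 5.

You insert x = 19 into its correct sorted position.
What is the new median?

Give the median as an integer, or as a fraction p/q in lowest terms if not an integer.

Answer: 13/2

Derivation:
Old list (sorted, length 9): [-6, -5, -3, 0, 5, 8, 16, 28, 31]
Old median = 5
Insert x = 19
Old length odd (9). Middle was index 4 = 5.
New length even (10). New median = avg of two middle elements.
x = 19: 7 elements are < x, 2 elements are > x.
New sorted list: [-6, -5, -3, 0, 5, 8, 16, 19, 28, 31]
New median = 13/2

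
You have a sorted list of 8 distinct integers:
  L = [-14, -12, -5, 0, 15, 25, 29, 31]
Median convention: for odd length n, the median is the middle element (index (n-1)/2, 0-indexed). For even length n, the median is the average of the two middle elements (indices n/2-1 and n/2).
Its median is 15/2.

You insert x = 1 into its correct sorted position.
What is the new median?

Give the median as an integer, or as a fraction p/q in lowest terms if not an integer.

Answer: 1

Derivation:
Old list (sorted, length 8): [-14, -12, -5, 0, 15, 25, 29, 31]
Old median = 15/2
Insert x = 1
Old length even (8). Middle pair: indices 3,4 = 0,15.
New length odd (9). New median = single middle element.
x = 1: 4 elements are < x, 4 elements are > x.
New sorted list: [-14, -12, -5, 0, 1, 15, 25, 29, 31]
New median = 1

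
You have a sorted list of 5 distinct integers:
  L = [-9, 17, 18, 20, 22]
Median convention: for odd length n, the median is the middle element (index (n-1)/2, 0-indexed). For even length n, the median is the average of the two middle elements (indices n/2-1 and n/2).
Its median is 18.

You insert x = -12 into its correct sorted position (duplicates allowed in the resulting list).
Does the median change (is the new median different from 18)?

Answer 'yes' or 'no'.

Answer: yes

Derivation:
Old median = 18
Insert x = -12
New median = 35/2
Changed? yes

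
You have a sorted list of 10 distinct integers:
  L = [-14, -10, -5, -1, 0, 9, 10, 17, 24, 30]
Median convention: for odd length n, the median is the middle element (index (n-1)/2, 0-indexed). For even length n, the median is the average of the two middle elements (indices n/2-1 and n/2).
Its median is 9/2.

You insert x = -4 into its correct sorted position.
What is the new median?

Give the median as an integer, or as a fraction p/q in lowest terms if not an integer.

Answer: 0

Derivation:
Old list (sorted, length 10): [-14, -10, -5, -1, 0, 9, 10, 17, 24, 30]
Old median = 9/2
Insert x = -4
Old length even (10). Middle pair: indices 4,5 = 0,9.
New length odd (11). New median = single middle element.
x = -4: 3 elements are < x, 7 elements are > x.
New sorted list: [-14, -10, -5, -4, -1, 0, 9, 10, 17, 24, 30]
New median = 0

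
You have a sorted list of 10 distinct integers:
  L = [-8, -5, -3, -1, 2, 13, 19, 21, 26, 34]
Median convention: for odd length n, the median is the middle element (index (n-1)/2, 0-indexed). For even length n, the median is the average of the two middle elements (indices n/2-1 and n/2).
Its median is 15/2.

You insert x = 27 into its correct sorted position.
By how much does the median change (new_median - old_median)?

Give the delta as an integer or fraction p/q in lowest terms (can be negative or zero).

Old median = 15/2
After inserting x = 27: new sorted = [-8, -5, -3, -1, 2, 13, 19, 21, 26, 27, 34]
New median = 13
Delta = 13 - 15/2 = 11/2

Answer: 11/2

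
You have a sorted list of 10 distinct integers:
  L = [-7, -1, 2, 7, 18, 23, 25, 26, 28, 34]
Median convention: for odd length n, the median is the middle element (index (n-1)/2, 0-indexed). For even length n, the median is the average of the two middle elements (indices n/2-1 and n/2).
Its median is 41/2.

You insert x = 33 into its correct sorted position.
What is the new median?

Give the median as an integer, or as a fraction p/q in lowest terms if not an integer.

Answer: 23

Derivation:
Old list (sorted, length 10): [-7, -1, 2, 7, 18, 23, 25, 26, 28, 34]
Old median = 41/2
Insert x = 33
Old length even (10). Middle pair: indices 4,5 = 18,23.
New length odd (11). New median = single middle element.
x = 33: 9 elements are < x, 1 elements are > x.
New sorted list: [-7, -1, 2, 7, 18, 23, 25, 26, 28, 33, 34]
New median = 23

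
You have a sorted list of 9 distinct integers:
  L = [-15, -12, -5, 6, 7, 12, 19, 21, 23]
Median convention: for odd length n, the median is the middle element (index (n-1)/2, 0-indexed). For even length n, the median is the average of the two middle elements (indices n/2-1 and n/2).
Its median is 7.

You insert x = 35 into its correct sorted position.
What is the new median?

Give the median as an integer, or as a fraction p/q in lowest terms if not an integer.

Answer: 19/2

Derivation:
Old list (sorted, length 9): [-15, -12, -5, 6, 7, 12, 19, 21, 23]
Old median = 7
Insert x = 35
Old length odd (9). Middle was index 4 = 7.
New length even (10). New median = avg of two middle elements.
x = 35: 9 elements are < x, 0 elements are > x.
New sorted list: [-15, -12, -5, 6, 7, 12, 19, 21, 23, 35]
New median = 19/2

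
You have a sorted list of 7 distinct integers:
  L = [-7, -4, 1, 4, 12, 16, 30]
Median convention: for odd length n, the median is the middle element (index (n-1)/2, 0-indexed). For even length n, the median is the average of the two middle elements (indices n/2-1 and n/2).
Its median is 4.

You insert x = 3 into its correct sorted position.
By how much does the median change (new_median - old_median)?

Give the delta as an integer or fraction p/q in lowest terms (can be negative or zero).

Old median = 4
After inserting x = 3: new sorted = [-7, -4, 1, 3, 4, 12, 16, 30]
New median = 7/2
Delta = 7/2 - 4 = -1/2

Answer: -1/2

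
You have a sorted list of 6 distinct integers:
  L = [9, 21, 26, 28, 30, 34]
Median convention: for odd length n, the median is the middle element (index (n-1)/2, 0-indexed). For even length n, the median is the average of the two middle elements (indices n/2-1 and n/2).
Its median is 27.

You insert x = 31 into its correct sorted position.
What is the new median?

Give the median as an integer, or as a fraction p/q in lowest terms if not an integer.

Old list (sorted, length 6): [9, 21, 26, 28, 30, 34]
Old median = 27
Insert x = 31
Old length even (6). Middle pair: indices 2,3 = 26,28.
New length odd (7). New median = single middle element.
x = 31: 5 elements are < x, 1 elements are > x.
New sorted list: [9, 21, 26, 28, 30, 31, 34]
New median = 28

Answer: 28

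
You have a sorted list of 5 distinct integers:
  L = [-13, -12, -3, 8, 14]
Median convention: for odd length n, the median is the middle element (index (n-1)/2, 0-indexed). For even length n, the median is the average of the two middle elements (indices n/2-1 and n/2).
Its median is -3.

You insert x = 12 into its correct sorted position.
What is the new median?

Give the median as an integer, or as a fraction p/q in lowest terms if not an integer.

Old list (sorted, length 5): [-13, -12, -3, 8, 14]
Old median = -3
Insert x = 12
Old length odd (5). Middle was index 2 = -3.
New length even (6). New median = avg of two middle elements.
x = 12: 4 elements are < x, 1 elements are > x.
New sorted list: [-13, -12, -3, 8, 12, 14]
New median = 5/2

Answer: 5/2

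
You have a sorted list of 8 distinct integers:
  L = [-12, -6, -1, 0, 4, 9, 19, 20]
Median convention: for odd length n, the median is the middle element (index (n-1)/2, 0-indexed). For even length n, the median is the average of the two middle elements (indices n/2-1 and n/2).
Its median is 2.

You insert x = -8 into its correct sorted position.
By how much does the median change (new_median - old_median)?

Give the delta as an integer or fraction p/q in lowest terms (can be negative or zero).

Answer: -2

Derivation:
Old median = 2
After inserting x = -8: new sorted = [-12, -8, -6, -1, 0, 4, 9, 19, 20]
New median = 0
Delta = 0 - 2 = -2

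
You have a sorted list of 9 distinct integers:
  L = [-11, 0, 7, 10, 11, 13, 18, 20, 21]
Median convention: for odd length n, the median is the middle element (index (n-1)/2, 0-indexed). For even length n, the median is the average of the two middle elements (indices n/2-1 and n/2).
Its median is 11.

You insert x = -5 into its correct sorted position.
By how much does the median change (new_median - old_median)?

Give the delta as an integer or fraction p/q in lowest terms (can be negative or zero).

Old median = 11
After inserting x = -5: new sorted = [-11, -5, 0, 7, 10, 11, 13, 18, 20, 21]
New median = 21/2
Delta = 21/2 - 11 = -1/2

Answer: -1/2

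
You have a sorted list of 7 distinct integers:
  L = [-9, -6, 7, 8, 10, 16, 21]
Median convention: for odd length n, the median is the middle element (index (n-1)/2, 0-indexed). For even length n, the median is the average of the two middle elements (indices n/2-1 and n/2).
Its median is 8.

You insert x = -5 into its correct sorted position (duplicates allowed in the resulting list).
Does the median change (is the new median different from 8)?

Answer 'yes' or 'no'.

Old median = 8
Insert x = -5
New median = 15/2
Changed? yes

Answer: yes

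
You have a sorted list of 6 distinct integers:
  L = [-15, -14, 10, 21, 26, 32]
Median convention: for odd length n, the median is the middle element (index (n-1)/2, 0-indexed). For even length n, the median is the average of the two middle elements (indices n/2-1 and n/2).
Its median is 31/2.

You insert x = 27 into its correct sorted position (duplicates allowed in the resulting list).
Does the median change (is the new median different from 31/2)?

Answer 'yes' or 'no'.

Answer: yes

Derivation:
Old median = 31/2
Insert x = 27
New median = 21
Changed? yes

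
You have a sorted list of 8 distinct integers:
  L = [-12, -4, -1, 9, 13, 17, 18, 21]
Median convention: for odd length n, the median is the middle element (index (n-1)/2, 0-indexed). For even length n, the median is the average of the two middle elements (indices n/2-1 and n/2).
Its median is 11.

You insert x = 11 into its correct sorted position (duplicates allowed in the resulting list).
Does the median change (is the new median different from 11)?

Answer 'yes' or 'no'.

Answer: no

Derivation:
Old median = 11
Insert x = 11
New median = 11
Changed? no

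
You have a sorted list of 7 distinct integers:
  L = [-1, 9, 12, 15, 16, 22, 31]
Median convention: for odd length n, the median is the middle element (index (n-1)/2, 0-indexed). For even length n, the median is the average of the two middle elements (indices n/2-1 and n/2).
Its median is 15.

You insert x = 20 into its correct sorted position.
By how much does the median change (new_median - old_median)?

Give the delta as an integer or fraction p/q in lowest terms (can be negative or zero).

Answer: 1/2

Derivation:
Old median = 15
After inserting x = 20: new sorted = [-1, 9, 12, 15, 16, 20, 22, 31]
New median = 31/2
Delta = 31/2 - 15 = 1/2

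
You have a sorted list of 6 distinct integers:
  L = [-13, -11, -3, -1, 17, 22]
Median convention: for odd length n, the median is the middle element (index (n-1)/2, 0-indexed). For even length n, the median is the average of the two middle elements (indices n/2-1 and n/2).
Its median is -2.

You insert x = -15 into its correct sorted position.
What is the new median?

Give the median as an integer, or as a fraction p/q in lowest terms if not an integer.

Answer: -3

Derivation:
Old list (sorted, length 6): [-13, -11, -3, -1, 17, 22]
Old median = -2
Insert x = -15
Old length even (6). Middle pair: indices 2,3 = -3,-1.
New length odd (7). New median = single middle element.
x = -15: 0 elements are < x, 6 elements are > x.
New sorted list: [-15, -13, -11, -3, -1, 17, 22]
New median = -3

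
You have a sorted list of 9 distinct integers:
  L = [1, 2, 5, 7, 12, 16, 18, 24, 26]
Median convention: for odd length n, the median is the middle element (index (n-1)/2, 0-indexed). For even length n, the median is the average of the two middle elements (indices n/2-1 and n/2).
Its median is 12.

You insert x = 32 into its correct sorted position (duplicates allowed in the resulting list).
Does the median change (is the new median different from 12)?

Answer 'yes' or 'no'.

Old median = 12
Insert x = 32
New median = 14
Changed? yes

Answer: yes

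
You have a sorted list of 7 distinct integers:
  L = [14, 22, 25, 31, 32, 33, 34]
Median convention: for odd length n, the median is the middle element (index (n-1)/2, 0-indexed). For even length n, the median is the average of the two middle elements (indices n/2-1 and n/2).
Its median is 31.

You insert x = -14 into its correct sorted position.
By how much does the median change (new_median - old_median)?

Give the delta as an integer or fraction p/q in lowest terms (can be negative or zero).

Old median = 31
After inserting x = -14: new sorted = [-14, 14, 22, 25, 31, 32, 33, 34]
New median = 28
Delta = 28 - 31 = -3

Answer: -3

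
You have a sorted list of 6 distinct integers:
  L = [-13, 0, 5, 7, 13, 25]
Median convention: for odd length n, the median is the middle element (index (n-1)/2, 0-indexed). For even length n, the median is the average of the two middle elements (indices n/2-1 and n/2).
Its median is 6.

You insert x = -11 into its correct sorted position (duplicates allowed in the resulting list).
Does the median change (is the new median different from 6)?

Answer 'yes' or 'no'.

Old median = 6
Insert x = -11
New median = 5
Changed? yes

Answer: yes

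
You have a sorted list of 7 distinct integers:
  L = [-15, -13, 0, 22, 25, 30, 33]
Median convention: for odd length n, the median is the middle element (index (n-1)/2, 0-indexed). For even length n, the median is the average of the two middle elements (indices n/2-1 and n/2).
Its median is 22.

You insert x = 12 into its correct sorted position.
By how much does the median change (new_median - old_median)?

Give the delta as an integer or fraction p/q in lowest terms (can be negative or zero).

Old median = 22
After inserting x = 12: new sorted = [-15, -13, 0, 12, 22, 25, 30, 33]
New median = 17
Delta = 17 - 22 = -5

Answer: -5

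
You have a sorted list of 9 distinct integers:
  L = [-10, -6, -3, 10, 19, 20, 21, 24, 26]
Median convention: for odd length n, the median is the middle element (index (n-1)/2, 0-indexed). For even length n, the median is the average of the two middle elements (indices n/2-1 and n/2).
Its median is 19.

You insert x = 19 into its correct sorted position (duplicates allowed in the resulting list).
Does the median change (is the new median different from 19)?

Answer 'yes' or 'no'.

Old median = 19
Insert x = 19
New median = 19
Changed? no

Answer: no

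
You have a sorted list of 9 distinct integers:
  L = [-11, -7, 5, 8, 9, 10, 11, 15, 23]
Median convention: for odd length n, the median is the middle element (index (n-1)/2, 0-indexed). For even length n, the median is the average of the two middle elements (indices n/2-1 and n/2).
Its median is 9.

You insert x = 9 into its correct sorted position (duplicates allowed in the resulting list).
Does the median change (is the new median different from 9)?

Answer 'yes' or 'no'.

Answer: no

Derivation:
Old median = 9
Insert x = 9
New median = 9
Changed? no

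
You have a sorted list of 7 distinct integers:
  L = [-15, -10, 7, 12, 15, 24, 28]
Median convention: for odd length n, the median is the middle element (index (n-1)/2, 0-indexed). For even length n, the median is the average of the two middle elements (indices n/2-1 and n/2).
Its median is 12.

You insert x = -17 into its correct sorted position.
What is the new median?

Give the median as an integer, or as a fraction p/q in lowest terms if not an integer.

Answer: 19/2

Derivation:
Old list (sorted, length 7): [-15, -10, 7, 12, 15, 24, 28]
Old median = 12
Insert x = -17
Old length odd (7). Middle was index 3 = 12.
New length even (8). New median = avg of two middle elements.
x = -17: 0 elements are < x, 7 elements are > x.
New sorted list: [-17, -15, -10, 7, 12, 15, 24, 28]
New median = 19/2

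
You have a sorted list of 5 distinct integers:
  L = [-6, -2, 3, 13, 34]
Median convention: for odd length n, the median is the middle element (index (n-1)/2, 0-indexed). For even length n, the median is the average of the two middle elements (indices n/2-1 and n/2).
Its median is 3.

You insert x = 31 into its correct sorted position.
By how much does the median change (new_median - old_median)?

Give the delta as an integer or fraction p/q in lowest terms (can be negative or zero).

Answer: 5

Derivation:
Old median = 3
After inserting x = 31: new sorted = [-6, -2, 3, 13, 31, 34]
New median = 8
Delta = 8 - 3 = 5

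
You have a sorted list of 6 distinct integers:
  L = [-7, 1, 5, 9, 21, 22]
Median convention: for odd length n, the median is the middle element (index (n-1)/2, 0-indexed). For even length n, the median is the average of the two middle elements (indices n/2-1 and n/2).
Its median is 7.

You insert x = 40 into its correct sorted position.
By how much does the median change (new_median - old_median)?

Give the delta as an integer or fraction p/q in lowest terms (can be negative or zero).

Answer: 2

Derivation:
Old median = 7
After inserting x = 40: new sorted = [-7, 1, 5, 9, 21, 22, 40]
New median = 9
Delta = 9 - 7 = 2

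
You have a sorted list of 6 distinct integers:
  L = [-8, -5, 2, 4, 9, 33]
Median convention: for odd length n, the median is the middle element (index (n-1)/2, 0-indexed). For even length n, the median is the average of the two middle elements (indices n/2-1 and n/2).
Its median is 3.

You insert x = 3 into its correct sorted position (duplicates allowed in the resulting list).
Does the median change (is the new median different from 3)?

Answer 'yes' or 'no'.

Answer: no

Derivation:
Old median = 3
Insert x = 3
New median = 3
Changed? no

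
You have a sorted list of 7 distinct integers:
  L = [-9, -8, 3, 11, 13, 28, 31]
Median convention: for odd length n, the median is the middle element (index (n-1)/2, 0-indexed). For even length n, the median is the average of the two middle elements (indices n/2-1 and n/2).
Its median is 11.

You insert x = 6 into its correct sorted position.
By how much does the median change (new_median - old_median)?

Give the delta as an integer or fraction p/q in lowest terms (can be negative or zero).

Old median = 11
After inserting x = 6: new sorted = [-9, -8, 3, 6, 11, 13, 28, 31]
New median = 17/2
Delta = 17/2 - 11 = -5/2

Answer: -5/2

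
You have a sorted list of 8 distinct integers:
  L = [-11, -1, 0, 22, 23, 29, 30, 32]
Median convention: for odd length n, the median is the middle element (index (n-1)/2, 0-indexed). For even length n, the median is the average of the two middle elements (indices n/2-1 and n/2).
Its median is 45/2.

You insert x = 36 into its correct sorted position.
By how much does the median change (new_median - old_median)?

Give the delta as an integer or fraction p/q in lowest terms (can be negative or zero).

Answer: 1/2

Derivation:
Old median = 45/2
After inserting x = 36: new sorted = [-11, -1, 0, 22, 23, 29, 30, 32, 36]
New median = 23
Delta = 23 - 45/2 = 1/2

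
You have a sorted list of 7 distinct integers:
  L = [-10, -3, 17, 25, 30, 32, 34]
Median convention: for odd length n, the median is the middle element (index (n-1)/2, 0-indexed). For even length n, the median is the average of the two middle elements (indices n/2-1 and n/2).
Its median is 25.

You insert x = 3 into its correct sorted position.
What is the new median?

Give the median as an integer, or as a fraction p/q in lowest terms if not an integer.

Answer: 21

Derivation:
Old list (sorted, length 7): [-10, -3, 17, 25, 30, 32, 34]
Old median = 25
Insert x = 3
Old length odd (7). Middle was index 3 = 25.
New length even (8). New median = avg of two middle elements.
x = 3: 2 elements are < x, 5 elements are > x.
New sorted list: [-10, -3, 3, 17, 25, 30, 32, 34]
New median = 21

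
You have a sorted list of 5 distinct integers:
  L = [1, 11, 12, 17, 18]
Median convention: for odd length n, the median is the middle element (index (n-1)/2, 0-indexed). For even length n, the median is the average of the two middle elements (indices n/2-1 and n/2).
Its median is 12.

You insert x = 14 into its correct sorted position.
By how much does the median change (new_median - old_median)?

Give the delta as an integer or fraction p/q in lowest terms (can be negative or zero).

Answer: 1

Derivation:
Old median = 12
After inserting x = 14: new sorted = [1, 11, 12, 14, 17, 18]
New median = 13
Delta = 13 - 12 = 1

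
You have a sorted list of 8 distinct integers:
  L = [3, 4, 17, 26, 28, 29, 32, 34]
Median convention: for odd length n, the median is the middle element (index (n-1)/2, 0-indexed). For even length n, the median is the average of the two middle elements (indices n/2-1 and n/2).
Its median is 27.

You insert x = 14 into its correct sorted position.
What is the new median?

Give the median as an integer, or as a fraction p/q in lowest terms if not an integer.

Old list (sorted, length 8): [3, 4, 17, 26, 28, 29, 32, 34]
Old median = 27
Insert x = 14
Old length even (8). Middle pair: indices 3,4 = 26,28.
New length odd (9). New median = single middle element.
x = 14: 2 elements are < x, 6 elements are > x.
New sorted list: [3, 4, 14, 17, 26, 28, 29, 32, 34]
New median = 26

Answer: 26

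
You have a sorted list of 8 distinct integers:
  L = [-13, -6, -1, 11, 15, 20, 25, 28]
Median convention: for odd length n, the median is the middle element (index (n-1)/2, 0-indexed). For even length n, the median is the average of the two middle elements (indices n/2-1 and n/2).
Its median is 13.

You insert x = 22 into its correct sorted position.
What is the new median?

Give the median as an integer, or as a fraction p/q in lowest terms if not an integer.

Old list (sorted, length 8): [-13, -6, -1, 11, 15, 20, 25, 28]
Old median = 13
Insert x = 22
Old length even (8). Middle pair: indices 3,4 = 11,15.
New length odd (9). New median = single middle element.
x = 22: 6 elements are < x, 2 elements are > x.
New sorted list: [-13, -6, -1, 11, 15, 20, 22, 25, 28]
New median = 15

Answer: 15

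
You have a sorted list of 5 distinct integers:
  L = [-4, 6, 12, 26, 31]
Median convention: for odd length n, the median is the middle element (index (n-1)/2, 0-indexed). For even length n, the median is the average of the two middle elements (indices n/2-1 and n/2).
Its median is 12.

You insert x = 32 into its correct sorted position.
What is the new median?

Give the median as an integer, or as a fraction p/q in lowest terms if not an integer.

Answer: 19

Derivation:
Old list (sorted, length 5): [-4, 6, 12, 26, 31]
Old median = 12
Insert x = 32
Old length odd (5). Middle was index 2 = 12.
New length even (6). New median = avg of two middle elements.
x = 32: 5 elements are < x, 0 elements are > x.
New sorted list: [-4, 6, 12, 26, 31, 32]
New median = 19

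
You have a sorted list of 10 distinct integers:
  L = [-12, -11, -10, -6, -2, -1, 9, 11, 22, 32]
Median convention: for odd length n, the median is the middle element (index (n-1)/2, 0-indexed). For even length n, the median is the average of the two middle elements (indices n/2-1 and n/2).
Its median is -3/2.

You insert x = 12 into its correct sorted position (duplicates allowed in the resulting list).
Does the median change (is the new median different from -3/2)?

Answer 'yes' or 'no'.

Old median = -3/2
Insert x = 12
New median = -1
Changed? yes

Answer: yes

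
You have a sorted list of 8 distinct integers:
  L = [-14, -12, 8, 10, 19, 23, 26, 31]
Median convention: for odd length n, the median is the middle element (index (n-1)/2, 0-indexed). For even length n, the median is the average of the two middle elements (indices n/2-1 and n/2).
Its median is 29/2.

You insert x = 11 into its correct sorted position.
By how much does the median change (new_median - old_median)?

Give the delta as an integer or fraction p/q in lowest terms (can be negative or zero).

Old median = 29/2
After inserting x = 11: new sorted = [-14, -12, 8, 10, 11, 19, 23, 26, 31]
New median = 11
Delta = 11 - 29/2 = -7/2

Answer: -7/2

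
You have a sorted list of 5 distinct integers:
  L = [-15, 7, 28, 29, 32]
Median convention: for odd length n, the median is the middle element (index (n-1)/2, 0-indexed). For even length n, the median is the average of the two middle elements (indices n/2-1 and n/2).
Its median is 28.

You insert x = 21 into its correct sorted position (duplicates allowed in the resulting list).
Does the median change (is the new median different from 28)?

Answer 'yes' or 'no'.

Old median = 28
Insert x = 21
New median = 49/2
Changed? yes

Answer: yes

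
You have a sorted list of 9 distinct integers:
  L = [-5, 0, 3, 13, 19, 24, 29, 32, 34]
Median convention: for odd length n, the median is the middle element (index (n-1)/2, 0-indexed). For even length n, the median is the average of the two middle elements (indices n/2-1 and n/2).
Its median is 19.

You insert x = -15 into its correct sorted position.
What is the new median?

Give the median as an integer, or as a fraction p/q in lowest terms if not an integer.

Answer: 16

Derivation:
Old list (sorted, length 9): [-5, 0, 3, 13, 19, 24, 29, 32, 34]
Old median = 19
Insert x = -15
Old length odd (9). Middle was index 4 = 19.
New length even (10). New median = avg of two middle elements.
x = -15: 0 elements are < x, 9 elements are > x.
New sorted list: [-15, -5, 0, 3, 13, 19, 24, 29, 32, 34]
New median = 16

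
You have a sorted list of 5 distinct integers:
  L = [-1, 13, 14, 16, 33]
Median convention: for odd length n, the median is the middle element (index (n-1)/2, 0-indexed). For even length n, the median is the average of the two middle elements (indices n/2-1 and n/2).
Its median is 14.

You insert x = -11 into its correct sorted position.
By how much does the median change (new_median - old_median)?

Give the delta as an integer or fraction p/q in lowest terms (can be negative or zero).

Old median = 14
After inserting x = -11: new sorted = [-11, -1, 13, 14, 16, 33]
New median = 27/2
Delta = 27/2 - 14 = -1/2

Answer: -1/2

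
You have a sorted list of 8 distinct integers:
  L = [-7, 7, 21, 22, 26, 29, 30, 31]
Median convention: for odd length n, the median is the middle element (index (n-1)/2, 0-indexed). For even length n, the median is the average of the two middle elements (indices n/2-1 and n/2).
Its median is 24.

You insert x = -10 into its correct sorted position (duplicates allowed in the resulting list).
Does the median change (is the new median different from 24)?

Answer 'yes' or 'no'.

Answer: yes

Derivation:
Old median = 24
Insert x = -10
New median = 22
Changed? yes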